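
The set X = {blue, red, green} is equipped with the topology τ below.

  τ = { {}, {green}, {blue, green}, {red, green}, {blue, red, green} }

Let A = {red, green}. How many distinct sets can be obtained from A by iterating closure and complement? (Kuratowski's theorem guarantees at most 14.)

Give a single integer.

4

X∖A={blue}, int(X∖A)={}, hence cl(A)={blue, red, green}
Orbit (k=closure, c=complement):
  1. A     = {red, green}
  2. kA    = {blue, red, green}
  3. cA    = {blue}
  4. ckA   = {}
(closed under both — stop)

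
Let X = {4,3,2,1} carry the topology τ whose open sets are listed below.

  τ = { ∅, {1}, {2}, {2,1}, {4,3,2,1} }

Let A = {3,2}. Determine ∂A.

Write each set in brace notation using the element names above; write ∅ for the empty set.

interior: largest open inside A is {2} (from ∅, {2})
cl via duality: int({4,1}) = {1}, so X∖{1} = {4,3,2}
cl∖int = {4,3}

{4,3}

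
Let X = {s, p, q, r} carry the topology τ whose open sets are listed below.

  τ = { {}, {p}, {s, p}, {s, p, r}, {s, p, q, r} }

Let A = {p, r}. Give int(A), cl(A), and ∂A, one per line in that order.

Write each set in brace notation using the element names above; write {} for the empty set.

int(A) = {p}
cl(A)  = {s, p, q, r}
∂A     = {s, q, r}

U open, U⊆A: {}, {p}. int(A) = ⋃ = {p}
X∖A={s, q}, int(X∖A)={}, hence cl(A)={s, p, q, r}
∂A: remove int from cl → {s, q, r}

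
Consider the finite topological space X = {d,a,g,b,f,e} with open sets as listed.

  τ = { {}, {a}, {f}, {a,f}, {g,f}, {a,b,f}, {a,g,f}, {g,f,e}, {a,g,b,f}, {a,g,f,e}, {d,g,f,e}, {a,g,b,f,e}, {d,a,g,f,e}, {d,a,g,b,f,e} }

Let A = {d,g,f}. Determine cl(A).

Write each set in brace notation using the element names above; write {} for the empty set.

closure: X∖int(X∖A) = X∖{a} = {d,g,b,f,e}

{d,g,b,f,e}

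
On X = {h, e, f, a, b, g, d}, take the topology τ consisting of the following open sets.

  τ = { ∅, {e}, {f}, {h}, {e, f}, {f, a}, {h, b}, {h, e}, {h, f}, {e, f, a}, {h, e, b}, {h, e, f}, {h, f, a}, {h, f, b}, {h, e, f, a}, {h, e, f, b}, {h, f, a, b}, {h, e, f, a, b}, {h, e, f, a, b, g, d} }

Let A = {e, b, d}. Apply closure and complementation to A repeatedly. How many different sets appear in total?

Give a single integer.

8

X∖A={h, f, a, g}, int(X∖A)={h, f, a}, hence cl(A)={e, b, g, d}
Orbit (k=closure, c=complement):
  1. A     = {e, b, d}
  2. kA    = {e, b, g, d}
  3. cA    = {h, f, a, g}
  4. ckA   = {h, f, a}
  5. kcA   = {h, f, a, b, g, d}
  6. ckcA  = {e}
  7. kckcA = {e, g, d}
  8. ckckcA = {h, f, a, b}
(closed under both — stop)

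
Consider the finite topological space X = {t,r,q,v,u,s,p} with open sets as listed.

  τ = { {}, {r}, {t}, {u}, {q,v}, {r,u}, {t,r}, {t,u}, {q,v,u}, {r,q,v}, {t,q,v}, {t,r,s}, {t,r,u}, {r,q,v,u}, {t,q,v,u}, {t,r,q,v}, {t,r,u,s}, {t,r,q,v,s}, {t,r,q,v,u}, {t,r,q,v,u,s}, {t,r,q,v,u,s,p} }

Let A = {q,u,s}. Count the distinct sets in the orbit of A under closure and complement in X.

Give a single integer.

12

cl via duality: int({t,r,v,p}) = {t,r}, so X∖{t,r} = {q,v,u,s,p}
Write k for closure, c for complement:
  1. A     = {q,u,s}
  2. kA    = {q,v,u,s,p}
  3. cA    = {t,r,v,p}
  4. ckA   = {t,r}
  5. kcA   = {t,r,q,v,s,p}
  6. kckA  = {t,r,s,p}
  7. ckcA  = {u}
  8. ckckA = {q,v,u}
  9. kckcA = {u,p}
  10. kckckA = {q,v,u,p}
  11. ckckcA = {t,r,q,v,s}
  12. ckckckA = {t,r,s}
applying k or c yields no new set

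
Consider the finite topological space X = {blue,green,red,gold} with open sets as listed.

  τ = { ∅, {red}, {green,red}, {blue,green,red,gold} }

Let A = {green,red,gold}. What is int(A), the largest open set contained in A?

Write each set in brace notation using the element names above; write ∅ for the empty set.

{green,red}

open subsets of A: ∅, {red}, {green,red}; so int(A) = {green,red}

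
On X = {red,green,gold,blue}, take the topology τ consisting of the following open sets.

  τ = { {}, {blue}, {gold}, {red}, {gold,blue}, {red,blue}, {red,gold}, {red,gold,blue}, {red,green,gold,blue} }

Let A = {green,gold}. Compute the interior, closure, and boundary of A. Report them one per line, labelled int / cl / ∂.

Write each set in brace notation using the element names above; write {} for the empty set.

int(A) = {gold}
cl(A)  = {green,gold}
∂A     = {green}

U open, U⊆A: {}, {gold}. int(A) = ⋃ = {gold}
X∖A={red,blue}, int(X∖A)={red,blue}, hence cl(A)={green,gold}
∂A: remove int from cl → {green}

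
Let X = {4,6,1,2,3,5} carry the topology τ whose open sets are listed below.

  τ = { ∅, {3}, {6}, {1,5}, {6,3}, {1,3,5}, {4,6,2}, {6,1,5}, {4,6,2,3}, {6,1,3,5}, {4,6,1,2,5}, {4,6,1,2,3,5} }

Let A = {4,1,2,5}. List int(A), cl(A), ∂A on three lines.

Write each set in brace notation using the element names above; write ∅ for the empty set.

int(A) = {1,5}
cl(A)  = {4,1,2,5}
∂A     = {4,2}

opens ⊆ A: ∅, {1,5}; union → int = {1,5}
complement {6,3}; its interior {6,3}; cl(A) = X∖{6,3} = {4,1,2,5}
boundary = {4,1,2,5} ∖ {1,5} = {4,2}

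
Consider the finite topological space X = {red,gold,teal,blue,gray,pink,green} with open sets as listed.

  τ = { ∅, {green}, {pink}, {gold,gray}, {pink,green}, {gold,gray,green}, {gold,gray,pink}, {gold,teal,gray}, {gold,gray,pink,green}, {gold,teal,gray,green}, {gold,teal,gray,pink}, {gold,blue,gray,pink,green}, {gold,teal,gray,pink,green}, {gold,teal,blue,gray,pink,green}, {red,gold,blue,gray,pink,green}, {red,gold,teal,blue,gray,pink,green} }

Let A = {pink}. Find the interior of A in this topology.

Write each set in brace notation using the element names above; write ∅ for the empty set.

U open, U⊆A: ∅, {pink}. int(A) = ⋃ = {pink}

{pink}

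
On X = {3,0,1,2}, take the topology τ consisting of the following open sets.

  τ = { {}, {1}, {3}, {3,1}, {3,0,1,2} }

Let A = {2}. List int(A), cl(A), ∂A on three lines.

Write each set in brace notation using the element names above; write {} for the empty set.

int(A) = {}
cl(A)  = {0,2}
∂A     = {0,2}

open subsets of A: {}; so int(A) = {}
closure: X∖int(X∖A) = X∖{3,1} = {0,2}
∂A = {0,2} minus {} = {0,2}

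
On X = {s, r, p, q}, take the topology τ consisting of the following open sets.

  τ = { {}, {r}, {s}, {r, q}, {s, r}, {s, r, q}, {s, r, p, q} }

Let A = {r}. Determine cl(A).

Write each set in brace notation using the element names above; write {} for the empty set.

{r, p, q}

X∖A={s, p, q}, int(X∖A)={s}, hence cl(A)={r, p, q}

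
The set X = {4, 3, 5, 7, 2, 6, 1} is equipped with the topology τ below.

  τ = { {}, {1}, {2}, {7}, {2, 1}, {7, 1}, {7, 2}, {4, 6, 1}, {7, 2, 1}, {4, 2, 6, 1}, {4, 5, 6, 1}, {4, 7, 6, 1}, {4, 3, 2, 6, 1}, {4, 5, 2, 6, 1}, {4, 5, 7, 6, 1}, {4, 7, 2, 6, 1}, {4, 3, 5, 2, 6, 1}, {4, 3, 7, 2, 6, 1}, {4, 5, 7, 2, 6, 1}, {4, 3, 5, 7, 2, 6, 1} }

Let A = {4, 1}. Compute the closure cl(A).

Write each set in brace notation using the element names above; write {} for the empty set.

{4, 3, 5, 6, 1}

complement {3, 5, 7, 2, 6}; its interior {7, 2}; cl(A) = X∖{7, 2} = {4, 3, 5, 6, 1}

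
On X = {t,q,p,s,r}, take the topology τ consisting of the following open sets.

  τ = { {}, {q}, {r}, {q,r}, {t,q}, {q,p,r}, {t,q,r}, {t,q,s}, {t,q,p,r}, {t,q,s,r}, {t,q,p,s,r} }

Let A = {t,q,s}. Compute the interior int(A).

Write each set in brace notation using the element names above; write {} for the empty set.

interior: largest open inside A is {t,q,s} (from {}, {q}, {t,q}, {t,q,s})

{t,q,s}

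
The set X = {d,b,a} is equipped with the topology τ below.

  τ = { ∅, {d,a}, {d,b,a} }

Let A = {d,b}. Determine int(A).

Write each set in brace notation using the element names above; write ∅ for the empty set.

open subsets of A: ∅; so int(A) = ∅

∅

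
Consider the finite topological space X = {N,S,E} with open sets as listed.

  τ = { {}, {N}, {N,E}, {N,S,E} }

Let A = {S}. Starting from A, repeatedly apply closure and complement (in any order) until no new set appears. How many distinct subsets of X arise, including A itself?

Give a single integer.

cl via duality: int({N,E}) = {N,E}, so X∖{N,E} = {S}
Write k for closure, c for complement:
  1. A     = {S}
  2. cA    = {N,E}
  3. kcA   = {N,S,E}
  4. ckcA  = {}
applying k or c yields no new set

4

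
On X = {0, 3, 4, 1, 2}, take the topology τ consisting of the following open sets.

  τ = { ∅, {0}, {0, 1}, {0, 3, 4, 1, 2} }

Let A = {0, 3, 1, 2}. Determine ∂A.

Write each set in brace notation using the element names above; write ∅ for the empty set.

{3, 4, 2}

open subsets of A: ∅, {0}, {0, 1}; so int(A) = {0, 1}
closure: X∖int(X∖A) = X∖∅ = {0, 3, 4, 1, 2}
∂A = {0, 3, 4, 1, 2} minus {0, 1} = {3, 4, 2}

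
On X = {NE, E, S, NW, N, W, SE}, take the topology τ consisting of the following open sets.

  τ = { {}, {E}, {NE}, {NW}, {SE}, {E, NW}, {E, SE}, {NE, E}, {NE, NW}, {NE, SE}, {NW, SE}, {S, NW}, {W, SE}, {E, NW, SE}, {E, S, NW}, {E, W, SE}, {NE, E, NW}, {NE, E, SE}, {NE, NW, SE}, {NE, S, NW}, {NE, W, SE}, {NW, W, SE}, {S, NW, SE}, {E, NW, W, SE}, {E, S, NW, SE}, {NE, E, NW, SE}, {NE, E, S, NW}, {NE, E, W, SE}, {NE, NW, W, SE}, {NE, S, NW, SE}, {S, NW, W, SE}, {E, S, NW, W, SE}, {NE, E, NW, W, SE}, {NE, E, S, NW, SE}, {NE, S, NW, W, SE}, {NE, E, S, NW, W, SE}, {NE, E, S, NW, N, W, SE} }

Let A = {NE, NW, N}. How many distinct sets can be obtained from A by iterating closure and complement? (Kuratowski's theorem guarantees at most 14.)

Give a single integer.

complement {E, S, W, SE}; its interior {E, W, SE}; cl(A) = X∖{E, W, SE} = {NE, S, NW, N}
With k = closure, c = complement:
  1. A     = {NE, NW, N}
  2. kA    = {NE, S, NW, N}
  3. cA    = {E, S, W, SE}
  4. ckA   = {E, W, SE}
  5. kcA   = {E, S, N, W, SE}
  6. kckA  = {E, N, W, SE}
  7. ckcA  = {NE, NW}
  8. ckckA = {NE, S, NW}
k, c of each give nothing new

8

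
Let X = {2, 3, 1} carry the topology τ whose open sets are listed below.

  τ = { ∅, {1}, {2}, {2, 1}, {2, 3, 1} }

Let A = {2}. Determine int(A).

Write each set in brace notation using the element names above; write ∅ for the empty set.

opens ⊆ A: ∅, {2}; union → int = {2}

{2}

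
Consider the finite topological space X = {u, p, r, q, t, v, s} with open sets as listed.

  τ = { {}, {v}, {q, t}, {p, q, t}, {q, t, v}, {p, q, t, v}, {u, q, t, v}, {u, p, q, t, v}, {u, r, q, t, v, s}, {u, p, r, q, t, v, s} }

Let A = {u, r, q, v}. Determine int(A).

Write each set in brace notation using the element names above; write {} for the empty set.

{v}

interior: largest open inside A is {v} (from {}, {v})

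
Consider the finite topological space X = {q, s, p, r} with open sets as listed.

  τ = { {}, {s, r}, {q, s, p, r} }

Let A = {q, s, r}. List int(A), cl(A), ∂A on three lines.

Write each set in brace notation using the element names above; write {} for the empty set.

interior: largest open inside A is {s, r} (from {}, {s, r})
cl via duality: int({p}) = {}, so X∖{} = {q, s, p, r}
cl∖int = {q, p}

int(A) = {s, r}
cl(A)  = {q, s, p, r}
∂A     = {q, p}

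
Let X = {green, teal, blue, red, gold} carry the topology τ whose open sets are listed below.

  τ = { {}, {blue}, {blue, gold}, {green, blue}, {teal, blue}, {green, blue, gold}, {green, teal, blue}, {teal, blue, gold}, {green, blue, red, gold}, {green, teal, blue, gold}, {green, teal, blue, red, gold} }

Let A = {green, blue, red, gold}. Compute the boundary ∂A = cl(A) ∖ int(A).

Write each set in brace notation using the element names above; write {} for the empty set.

{teal}

U open, U⊆A: {}, {blue}, {blue, gold}, {green, blue}, {green, blue, gold}, {green, blue, red, gold}. int(A) = ⋃ = {green, blue, red, gold}
X∖A={teal}, int(X∖A)={}, hence cl(A)={green, teal, blue, red, gold}
∂A: remove int from cl → {teal}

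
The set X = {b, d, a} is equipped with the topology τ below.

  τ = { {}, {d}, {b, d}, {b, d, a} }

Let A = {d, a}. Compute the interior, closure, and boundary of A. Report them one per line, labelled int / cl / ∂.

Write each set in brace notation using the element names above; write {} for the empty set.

U open, U⊆A: {}, {d}. int(A) = ⋃ = {d}
X∖A={b}, int(X∖A)={}, hence cl(A)={b, d, a}
∂A: remove int from cl → {b, a}

int(A) = {d}
cl(A)  = {b, d, a}
∂A     = {b, a}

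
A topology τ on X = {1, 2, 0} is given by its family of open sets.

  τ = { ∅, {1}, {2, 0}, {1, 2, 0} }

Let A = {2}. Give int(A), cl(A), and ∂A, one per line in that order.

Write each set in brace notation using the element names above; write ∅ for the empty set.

open subsets of A: ∅; so int(A) = ∅
closure: X∖int(X∖A) = X∖{1} = {2, 0}
∂A = {2, 0} minus ∅ = {2, 0}

int(A) = ∅
cl(A)  = {2, 0}
∂A     = {2, 0}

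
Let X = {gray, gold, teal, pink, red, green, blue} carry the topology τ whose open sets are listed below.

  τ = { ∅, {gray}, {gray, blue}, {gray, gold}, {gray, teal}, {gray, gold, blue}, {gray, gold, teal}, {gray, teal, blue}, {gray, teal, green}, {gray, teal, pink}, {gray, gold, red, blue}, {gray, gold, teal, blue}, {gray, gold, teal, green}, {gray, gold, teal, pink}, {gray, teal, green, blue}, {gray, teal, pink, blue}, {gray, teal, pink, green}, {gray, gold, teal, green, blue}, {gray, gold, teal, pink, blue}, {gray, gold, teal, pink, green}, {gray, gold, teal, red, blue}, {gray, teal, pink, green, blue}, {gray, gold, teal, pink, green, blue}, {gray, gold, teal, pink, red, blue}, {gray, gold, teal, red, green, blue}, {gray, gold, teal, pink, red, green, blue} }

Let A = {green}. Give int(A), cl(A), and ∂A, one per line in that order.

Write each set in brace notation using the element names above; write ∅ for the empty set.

open subsets of A: ∅; so int(A) = ∅
closure: X∖int(X∖A) = X∖{gray, gold, teal, pink, red, blue} = {green}
∂A = {green} minus ∅ = {green}

int(A) = ∅
cl(A)  = {green}
∂A     = {green}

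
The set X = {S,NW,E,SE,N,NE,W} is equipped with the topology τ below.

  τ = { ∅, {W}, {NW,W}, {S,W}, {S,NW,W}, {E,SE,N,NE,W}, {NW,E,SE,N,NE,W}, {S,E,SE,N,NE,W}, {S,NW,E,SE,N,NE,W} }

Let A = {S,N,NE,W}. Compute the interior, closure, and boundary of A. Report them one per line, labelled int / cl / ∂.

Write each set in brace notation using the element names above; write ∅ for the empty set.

int(A) = {S,W}
cl(A)  = {S,NW,E,SE,N,NE,W}
∂A     = {NW,E,SE,N,NE}

interior: largest open inside A is {S,W} (from ∅, {W}, {S,W})
cl via duality: int({NW,E,SE}) = ∅, so X∖∅ = {S,NW,E,SE,N,NE,W}
cl∖int = {NW,E,SE,N,NE}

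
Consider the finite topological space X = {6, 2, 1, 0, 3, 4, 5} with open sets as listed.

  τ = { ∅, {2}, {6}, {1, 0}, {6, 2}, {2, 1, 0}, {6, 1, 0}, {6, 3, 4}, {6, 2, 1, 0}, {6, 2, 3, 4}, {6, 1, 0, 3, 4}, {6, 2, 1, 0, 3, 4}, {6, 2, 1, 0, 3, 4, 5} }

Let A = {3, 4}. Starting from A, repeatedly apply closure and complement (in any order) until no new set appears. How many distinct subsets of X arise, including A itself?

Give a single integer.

6

cl via duality: int({6, 2, 1, 0, 5}) = {6, 2, 1, 0}, so X∖{6, 2, 1, 0} = {3, 4, 5}
Write k for closure, c for complement:
  1. A     = {3, 4}
  2. kA    = {3, 4, 5}
  3. cA    = {6, 2, 1, 0, 5}
  4. ckA   = {6, 2, 1, 0}
  5. kcA   = {6, 2, 1, 0, 3, 4, 5}
  6. ckcA  = ∅
applying k or c yields no new set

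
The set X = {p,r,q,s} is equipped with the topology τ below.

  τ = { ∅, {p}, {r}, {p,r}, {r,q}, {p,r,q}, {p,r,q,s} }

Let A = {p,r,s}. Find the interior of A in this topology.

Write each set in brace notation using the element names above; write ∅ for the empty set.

U open, U⊆A: ∅, {r}, {p}, {p,r}. int(A) = ⋃ = {p,r}

{p,r}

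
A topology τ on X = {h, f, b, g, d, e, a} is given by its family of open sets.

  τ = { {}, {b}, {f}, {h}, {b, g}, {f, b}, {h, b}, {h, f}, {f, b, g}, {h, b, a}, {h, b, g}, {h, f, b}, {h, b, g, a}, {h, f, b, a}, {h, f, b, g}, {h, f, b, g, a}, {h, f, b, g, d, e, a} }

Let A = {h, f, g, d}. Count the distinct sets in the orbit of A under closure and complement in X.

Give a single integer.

8

X∖A={b, e, a}, int(X∖A)={b}, hence cl(A)={h, f, g, d, e, a}
Orbit (k=closure, c=complement):
  1. A     = {h, f, g, d}
  2. kA    = {h, f, g, d, e, a}
  3. cA    = {b, e, a}
  4. ckA   = {b}
  5. kcA   = {b, g, d, e, a}
  6. ckcA  = {h, f}
  7. kckcA = {h, f, d, e, a}
  8. ckckcA = {b, g}
(closed under both — stop)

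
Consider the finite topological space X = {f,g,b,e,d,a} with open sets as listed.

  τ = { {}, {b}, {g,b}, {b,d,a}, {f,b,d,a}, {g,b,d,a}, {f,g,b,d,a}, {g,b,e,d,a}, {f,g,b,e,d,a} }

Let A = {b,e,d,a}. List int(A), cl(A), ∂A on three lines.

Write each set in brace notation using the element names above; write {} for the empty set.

int(A) = {b,d,a}
cl(A)  = {f,g,b,e,d,a}
∂A     = {f,g,e}

open subsets of A: {}, {b}, {b,d,a}; so int(A) = {b,d,a}
closure: X∖int(X∖A) = X∖{} = {f,g,b,e,d,a}
∂A = {f,g,b,e,d,a} minus {b,d,a} = {f,g,e}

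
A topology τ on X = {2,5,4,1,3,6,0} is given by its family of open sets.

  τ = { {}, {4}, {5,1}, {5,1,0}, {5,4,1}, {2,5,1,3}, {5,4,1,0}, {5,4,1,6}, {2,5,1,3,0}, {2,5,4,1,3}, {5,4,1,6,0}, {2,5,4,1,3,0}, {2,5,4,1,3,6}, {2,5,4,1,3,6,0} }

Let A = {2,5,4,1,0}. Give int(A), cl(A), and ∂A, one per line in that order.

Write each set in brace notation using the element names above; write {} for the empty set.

int(A) = {5,4,1,0}
cl(A)  = {2,5,4,1,3,6,0}
∂A     = {2,3,6}

opens ⊆ A: {}, {4}, {5,1}, {5,4,1}, {5,1,0}, {5,4,1,0}; union → int = {5,4,1,0}
complement {3,6}; its interior {}; cl(A) = X∖{} = {2,5,4,1,3,6,0}
boundary = {2,5,4,1,3,6,0} ∖ {5,4,1,0} = {2,3,6}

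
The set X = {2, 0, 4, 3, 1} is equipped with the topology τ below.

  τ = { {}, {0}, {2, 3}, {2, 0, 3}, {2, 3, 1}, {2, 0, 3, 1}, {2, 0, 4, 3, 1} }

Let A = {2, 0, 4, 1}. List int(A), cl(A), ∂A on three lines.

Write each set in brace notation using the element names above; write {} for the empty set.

U open, U⊆A: {}, {0}. int(A) = ⋃ = {0}
X∖A={3}, int(X∖A)={}, hence cl(A)={2, 0, 4, 3, 1}
∂A: remove int from cl → {2, 4, 3, 1}

int(A) = {0}
cl(A)  = {2, 0, 4, 3, 1}
∂A     = {2, 4, 3, 1}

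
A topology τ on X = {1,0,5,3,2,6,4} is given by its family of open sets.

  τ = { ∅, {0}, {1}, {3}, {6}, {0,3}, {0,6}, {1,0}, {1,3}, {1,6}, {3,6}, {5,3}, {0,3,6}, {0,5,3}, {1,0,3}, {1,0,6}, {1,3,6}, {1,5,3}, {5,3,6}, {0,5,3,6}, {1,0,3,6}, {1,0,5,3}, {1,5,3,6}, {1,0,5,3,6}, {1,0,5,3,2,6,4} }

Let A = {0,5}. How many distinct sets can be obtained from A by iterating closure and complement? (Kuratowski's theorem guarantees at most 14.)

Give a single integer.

8

cl via duality: int({1,3,2,6,4}) = {1,3,6}, so X∖{1,3,6} = {0,5,2,4}
Write k for closure, c for complement:
  1. A     = {0,5}
  2. kA    = {0,5,2,4}
  3. cA    = {1,3,2,6,4}
  4. ckA   = {1,3,6}
  5. kcA   = {1,5,3,2,6,4}
  6. ckcA  = {0}
  7. kckcA = {0,2,4}
  8. ckckcA = {1,5,3,6}
applying k or c yields no new set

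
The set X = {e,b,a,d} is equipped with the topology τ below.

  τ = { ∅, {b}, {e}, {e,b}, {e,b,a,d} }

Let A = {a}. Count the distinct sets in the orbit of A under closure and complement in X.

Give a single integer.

6

complement {e,b,d}; its interior {e,b}; cl(A) = X∖{e,b} = {a,d}
With k = closure, c = complement:
  1. A     = {a}
  2. kA    = {a,d}
  3. cA    = {e,b,d}
  4. ckA   = {e,b}
  5. kcA   = {e,b,a,d}
  6. ckcA  = ∅
k, c of each give nothing new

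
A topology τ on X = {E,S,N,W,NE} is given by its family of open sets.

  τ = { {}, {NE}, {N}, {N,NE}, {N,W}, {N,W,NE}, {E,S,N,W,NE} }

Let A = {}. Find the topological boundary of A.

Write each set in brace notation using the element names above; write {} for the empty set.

{}

interior: largest open inside A is {} (from {})
cl via duality: int({E,S,N,W,NE}) = {E,S,N,W,NE}, so X∖{E,S,N,W,NE} = {}
cl∖int = {}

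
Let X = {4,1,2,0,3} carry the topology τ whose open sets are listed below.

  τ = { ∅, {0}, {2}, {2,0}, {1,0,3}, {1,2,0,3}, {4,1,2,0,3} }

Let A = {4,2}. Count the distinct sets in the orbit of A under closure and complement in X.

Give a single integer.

complement {1,0,3}; its interior {1,0,3}; cl(A) = X∖{1,0,3} = {4,2}
With k = closure, c = complement:
  1. A     = {4,2}
  2. cA    = {1,0,3}
  3. kcA   = {4,1,0,3}
  4. ckcA  = {2}
k, c of each give nothing new

4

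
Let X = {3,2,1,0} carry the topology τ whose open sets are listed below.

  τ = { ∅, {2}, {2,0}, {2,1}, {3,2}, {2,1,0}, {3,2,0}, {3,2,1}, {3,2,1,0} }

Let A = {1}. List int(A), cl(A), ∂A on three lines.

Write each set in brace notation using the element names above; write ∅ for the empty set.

int(A) = ∅
cl(A)  = {1}
∂A     = {1}

interior: largest open inside A is ∅ (from ∅)
cl via duality: int({3,2,0}) = {3,2,0}, so X∖{3,2,0} = {1}
cl∖int = {1}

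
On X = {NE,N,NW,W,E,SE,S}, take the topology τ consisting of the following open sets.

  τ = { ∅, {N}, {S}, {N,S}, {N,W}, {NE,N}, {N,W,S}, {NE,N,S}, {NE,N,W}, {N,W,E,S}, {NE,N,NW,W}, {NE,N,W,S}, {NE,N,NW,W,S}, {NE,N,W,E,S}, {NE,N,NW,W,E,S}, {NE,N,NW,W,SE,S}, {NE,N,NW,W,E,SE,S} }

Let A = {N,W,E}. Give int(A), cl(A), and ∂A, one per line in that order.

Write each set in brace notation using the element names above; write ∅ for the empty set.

interior: largest open inside A is {N,W} (from ∅, {N}, {N,W})
cl via duality: int({NE,NW,SE,S}) = {S}, so X∖{S} = {NE,N,NW,W,E,SE}
cl∖int = {NE,NW,E,SE}

int(A) = {N,W}
cl(A)  = {NE,N,NW,W,E,SE}
∂A     = {NE,NW,E,SE}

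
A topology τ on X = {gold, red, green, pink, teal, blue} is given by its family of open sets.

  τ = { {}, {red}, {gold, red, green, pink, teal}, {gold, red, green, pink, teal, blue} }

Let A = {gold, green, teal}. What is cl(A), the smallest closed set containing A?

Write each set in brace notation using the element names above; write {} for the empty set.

X∖A={red, pink, blue}, int(X∖A)={red}, hence cl(A)={gold, green, pink, teal, blue}

{gold, green, pink, teal, blue}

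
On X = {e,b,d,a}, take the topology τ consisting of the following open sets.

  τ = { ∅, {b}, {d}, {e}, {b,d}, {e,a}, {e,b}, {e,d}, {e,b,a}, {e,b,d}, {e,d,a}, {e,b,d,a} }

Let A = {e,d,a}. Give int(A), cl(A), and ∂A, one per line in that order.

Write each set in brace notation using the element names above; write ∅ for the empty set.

int(A) = {e,d,a}
cl(A)  = {e,d,a}
∂A     = ∅

interior: largest open inside A is {e,d,a} (from ∅, {e}, {d}, {e,a}, {e,d}, {e,d,a})
cl via duality: int({b}) = {b}, so X∖{b} = {e,d,a}
cl∖int = ∅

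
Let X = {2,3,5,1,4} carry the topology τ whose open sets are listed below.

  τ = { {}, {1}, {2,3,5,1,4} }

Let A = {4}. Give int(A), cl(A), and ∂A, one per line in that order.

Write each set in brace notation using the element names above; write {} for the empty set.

open subsets of A: {}; so int(A) = {}
closure: X∖int(X∖A) = X∖{1} = {2,3,5,4}
∂A = {2,3,5,4} minus {} = {2,3,5,4}

int(A) = {}
cl(A)  = {2,3,5,4}
∂A     = {2,3,5,4}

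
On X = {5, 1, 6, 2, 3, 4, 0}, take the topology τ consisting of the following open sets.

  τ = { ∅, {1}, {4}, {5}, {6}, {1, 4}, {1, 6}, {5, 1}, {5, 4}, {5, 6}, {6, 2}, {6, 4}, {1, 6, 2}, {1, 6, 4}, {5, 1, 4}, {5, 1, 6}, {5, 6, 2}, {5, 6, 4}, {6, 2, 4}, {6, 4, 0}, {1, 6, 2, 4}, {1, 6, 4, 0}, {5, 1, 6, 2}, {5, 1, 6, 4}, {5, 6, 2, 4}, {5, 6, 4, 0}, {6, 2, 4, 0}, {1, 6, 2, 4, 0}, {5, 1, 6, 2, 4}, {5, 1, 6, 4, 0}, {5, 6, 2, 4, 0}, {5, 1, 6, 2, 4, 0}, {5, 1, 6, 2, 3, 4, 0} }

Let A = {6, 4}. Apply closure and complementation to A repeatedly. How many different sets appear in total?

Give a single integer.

X∖A={5, 1, 2, 3, 0}, int(X∖A)={5, 1}, hence cl(A)={6, 2, 3, 4, 0}
Orbit (k=closure, c=complement):
  1. A     = {6, 4}
  2. kA    = {6, 2, 3, 4, 0}
  3. cA    = {5, 1, 2, 3, 0}
  4. ckA   = {5, 1}
  5. kckA  = {5, 1, 3}
  6. ckckA = {6, 2, 4, 0}
(closed under both — stop)

6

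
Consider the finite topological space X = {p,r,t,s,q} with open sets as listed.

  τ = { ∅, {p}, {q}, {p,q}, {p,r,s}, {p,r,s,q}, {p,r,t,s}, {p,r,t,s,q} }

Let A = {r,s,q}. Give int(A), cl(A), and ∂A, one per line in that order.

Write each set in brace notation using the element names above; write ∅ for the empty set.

interior: largest open inside A is {q} (from ∅, {q})
cl via duality: int({p,t}) = {p}, so X∖{p} = {r,t,s,q}
cl∖int = {r,t,s}

int(A) = {q}
cl(A)  = {r,t,s,q}
∂A     = {r,t,s}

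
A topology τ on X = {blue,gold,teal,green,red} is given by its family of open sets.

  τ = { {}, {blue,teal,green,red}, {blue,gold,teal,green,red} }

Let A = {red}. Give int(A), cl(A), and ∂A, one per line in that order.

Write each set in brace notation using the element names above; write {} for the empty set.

int(A) = {}
cl(A)  = {blue,gold,teal,green,red}
∂A     = {blue,gold,teal,green,red}

interior: largest open inside A is {} (from {})
cl via duality: int({blue,gold,teal,green}) = {}, so X∖{} = {blue,gold,teal,green,red}
cl∖int = {blue,gold,teal,green,red}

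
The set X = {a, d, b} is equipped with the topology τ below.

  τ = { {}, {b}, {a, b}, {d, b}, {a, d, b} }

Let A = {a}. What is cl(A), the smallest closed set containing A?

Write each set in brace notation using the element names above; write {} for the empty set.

complement {d, b}; its interior {d, b}; cl(A) = X∖{d, b} = {a}

{a}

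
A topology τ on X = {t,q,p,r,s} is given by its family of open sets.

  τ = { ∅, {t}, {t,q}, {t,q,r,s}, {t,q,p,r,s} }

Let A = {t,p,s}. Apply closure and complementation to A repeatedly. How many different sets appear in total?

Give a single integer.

complement {q,r}; its interior ∅; cl(A) = X∖∅ = {t,q,p,r,s}
With k = closure, c = complement:
  1. A     = {t,p,s}
  2. kA    = {t,q,p,r,s}
  3. cA    = {q,r}
  4. ckA   = ∅
  5. kcA   = {q,p,r,s}
  6. ckcA  = {t}
k, c of each give nothing new

6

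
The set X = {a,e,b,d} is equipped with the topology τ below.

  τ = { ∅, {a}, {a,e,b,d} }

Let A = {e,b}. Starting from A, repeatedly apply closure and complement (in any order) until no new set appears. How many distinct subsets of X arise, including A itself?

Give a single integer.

cl via duality: int({a,d}) = {a}, so X∖{a} = {e,b,d}
Write k for closure, c for complement:
  1. A     = {e,b}
  2. kA    = {e,b,d}
  3. cA    = {a,d}
  4. ckA   = {a}
  5. kcA   = {a,e,b,d}
  6. ckcA  = ∅
applying k or c yields no new set

6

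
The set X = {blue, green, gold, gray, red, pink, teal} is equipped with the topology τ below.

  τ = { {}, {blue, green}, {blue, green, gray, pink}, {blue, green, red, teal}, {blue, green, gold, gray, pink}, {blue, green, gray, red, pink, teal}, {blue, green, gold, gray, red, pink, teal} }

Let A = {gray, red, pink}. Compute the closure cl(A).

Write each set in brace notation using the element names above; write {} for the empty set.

cl via duality: int({blue, green, gold, teal}) = {blue, green}, so X∖{blue, green} = {gold, gray, red, pink, teal}

{gold, gray, red, pink, teal}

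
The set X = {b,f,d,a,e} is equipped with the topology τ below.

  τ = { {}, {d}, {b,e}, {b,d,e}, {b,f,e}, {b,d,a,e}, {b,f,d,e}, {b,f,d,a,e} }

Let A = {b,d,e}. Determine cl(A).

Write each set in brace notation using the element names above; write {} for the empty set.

{b,f,d,a,e}

cl via duality: int({f,a}) = {}, so X∖{} = {b,f,d,a,e}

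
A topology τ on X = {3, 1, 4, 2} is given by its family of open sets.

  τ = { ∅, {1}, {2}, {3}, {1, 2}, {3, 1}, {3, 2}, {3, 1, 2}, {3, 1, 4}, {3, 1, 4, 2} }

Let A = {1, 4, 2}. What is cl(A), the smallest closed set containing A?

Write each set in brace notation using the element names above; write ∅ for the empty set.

{1, 4, 2}

cl via duality: int({3}) = {3}, so X∖{3} = {1, 4, 2}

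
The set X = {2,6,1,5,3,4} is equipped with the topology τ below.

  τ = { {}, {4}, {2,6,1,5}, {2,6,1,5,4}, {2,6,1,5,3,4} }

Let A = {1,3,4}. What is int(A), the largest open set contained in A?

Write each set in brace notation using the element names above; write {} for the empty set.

{4}

U open, U⊆A: {}, {4}. int(A) = ⋃ = {4}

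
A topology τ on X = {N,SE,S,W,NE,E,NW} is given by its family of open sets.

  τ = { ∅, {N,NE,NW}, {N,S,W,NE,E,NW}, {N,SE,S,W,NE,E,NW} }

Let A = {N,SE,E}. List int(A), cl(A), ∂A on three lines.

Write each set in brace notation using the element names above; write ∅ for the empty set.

open subsets of A: ∅; so int(A) = ∅
closure: X∖int(X∖A) = X∖∅ = {N,SE,S,W,NE,E,NW}
∂A = {N,SE,S,W,NE,E,NW} minus ∅ = {N,SE,S,W,NE,E,NW}

int(A) = ∅
cl(A)  = {N,SE,S,W,NE,E,NW}
∂A     = {N,SE,S,W,NE,E,NW}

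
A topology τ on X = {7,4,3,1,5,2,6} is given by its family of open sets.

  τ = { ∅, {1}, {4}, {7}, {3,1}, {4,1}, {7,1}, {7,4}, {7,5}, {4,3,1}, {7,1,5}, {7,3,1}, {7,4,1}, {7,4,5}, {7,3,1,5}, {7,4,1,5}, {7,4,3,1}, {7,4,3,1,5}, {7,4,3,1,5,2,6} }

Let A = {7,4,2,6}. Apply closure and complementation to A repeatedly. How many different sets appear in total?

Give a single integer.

cl via duality: int({3,1,5}) = {3,1}, so X∖{3,1} = {7,4,5,2,6}
Write k for closure, c for complement:
  1. A     = {7,4,2,6}
  2. kA    = {7,4,5,2,6}
  3. cA    = {3,1,5}
  4. ckA   = {3,1}
  5. kcA   = {3,1,5,2,6}
  6. kckA  = {3,1,2,6}
  7. ckcA  = {7,4}
  8. ckckA = {7,4,5}
applying k or c yields no new set

8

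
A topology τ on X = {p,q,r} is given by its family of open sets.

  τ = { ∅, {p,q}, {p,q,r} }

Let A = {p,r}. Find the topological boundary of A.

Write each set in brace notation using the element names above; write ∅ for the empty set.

open subsets of A: ∅; so int(A) = ∅
closure: X∖int(X∖A) = X∖∅ = {p,q,r}
∂A = {p,q,r} minus ∅ = {p,q,r}

{p,q,r}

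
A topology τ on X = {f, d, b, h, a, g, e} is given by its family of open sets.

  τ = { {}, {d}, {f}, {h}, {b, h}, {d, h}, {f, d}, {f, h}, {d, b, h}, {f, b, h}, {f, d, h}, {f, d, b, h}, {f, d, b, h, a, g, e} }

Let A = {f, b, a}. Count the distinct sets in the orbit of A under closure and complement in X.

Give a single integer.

X∖A={d, h, g, e}, int(X∖A)={d, h}, hence cl(A)={f, b, a, g, e}
Orbit (k=closure, c=complement):
  1. A     = {f, b, a}
  2. kA    = {f, b, a, g, e}
  3. cA    = {d, h, g, e}
  4. ckA   = {d, h}
  5. kcA   = {d, b, h, a, g, e}
  6. ckcA  = {f}
  7. kckcA = {f, a, g, e}
  8. ckckcA = {d, b, h}
(closed under both — stop)

8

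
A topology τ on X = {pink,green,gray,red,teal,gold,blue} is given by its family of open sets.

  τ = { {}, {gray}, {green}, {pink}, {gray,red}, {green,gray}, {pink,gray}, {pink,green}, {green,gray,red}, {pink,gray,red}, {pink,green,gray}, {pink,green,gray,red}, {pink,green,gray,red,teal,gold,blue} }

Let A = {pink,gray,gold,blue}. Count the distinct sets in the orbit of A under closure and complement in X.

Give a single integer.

complement {green,red,teal}; its interior {green}; cl(A) = X∖{green} = {pink,gray,red,teal,gold,blue}
With k = closure, c = complement:
  1. A     = {pink,gray,gold,blue}
  2. kA    = {pink,gray,red,teal,gold,blue}
  3. cA    = {green,red,teal}
  4. ckA   = {green}
  5. kcA   = {green,red,teal,gold,blue}
  6. kckA  = {green,teal,gold,blue}
  7. ckcA  = {pink,gray}
  8. ckckA = {pink,gray,red}
k, c of each give nothing new

8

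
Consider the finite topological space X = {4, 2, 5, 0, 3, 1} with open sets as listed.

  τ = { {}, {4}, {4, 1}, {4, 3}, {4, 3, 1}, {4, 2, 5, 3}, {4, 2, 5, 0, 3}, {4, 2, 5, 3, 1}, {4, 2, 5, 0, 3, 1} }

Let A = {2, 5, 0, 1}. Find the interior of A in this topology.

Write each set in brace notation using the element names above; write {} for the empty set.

{}

interior: largest open inside A is {} (from {})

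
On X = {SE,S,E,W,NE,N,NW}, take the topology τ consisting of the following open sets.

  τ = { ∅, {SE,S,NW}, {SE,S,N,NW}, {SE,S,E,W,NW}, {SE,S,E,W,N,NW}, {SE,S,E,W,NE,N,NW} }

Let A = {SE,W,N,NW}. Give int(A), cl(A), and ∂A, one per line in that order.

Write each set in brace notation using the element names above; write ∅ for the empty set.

opens ⊆ A: ∅; union → int = ∅
complement {S,E,NE}; its interior ∅; cl(A) = X∖∅ = {SE,S,E,W,NE,N,NW}
boundary = {SE,S,E,W,NE,N,NW} ∖ ∅ = {SE,S,E,W,NE,N,NW}

int(A) = ∅
cl(A)  = {SE,S,E,W,NE,N,NW}
∂A     = {SE,S,E,W,NE,N,NW}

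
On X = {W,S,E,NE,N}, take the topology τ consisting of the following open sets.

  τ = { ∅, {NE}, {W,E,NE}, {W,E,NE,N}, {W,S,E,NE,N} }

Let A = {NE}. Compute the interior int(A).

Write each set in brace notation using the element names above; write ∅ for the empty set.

{NE}

U open, U⊆A: ∅, {NE}. int(A) = ⋃ = {NE}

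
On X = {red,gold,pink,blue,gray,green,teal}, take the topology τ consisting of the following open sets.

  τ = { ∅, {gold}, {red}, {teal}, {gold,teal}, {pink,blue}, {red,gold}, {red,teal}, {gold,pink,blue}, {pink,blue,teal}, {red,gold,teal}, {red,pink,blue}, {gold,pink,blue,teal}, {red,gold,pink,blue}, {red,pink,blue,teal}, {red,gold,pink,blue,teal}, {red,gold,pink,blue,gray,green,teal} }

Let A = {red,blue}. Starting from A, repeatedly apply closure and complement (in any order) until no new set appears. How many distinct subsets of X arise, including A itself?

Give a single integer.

10

complement {gold,pink,gray,green,teal}; its interior {gold,teal}; cl(A) = X∖{gold,teal} = {red,pink,blue,gray,green}
With k = closure, c = complement:
  1. A     = {red,blue}
  2. kA    = {red,pink,blue,gray,green}
  3. cA    = {gold,pink,gray,green,teal}
  4. ckA   = {gold,teal}
  5. kcA   = {gold,pink,blue,gray,green,teal}
  6. kckA  = {gold,gray,green,teal}
  7. ckcA  = {red}
  8. ckckA = {red,pink,blue}
  9. kckcA = {red,gray,green}
  10. ckckcA = {gold,pink,blue,teal}
k, c of each give nothing new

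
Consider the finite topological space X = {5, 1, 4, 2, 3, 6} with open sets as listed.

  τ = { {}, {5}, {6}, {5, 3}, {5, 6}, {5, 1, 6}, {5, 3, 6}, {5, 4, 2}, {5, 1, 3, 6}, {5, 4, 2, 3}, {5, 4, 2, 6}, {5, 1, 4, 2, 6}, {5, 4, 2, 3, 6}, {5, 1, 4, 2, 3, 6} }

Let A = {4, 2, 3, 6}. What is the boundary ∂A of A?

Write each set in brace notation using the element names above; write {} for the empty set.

U open, U⊆A: {}, {6}. int(A) = ⋃ = {6}
X∖A={5, 1}, int(X∖A)={5}, hence cl(A)={1, 4, 2, 3, 6}
∂A: remove int from cl → {1, 4, 2, 3}

{1, 4, 2, 3}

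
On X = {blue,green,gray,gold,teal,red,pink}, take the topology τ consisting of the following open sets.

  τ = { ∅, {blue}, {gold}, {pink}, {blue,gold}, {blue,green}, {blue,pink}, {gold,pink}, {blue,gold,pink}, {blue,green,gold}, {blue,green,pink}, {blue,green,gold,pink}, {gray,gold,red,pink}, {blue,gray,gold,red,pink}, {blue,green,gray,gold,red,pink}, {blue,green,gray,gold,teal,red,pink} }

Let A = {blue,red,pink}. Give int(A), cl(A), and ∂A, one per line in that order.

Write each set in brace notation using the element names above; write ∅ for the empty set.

U open, U⊆A: ∅, {pink}, {blue}, {blue,pink}. int(A) = ⋃ = {blue,pink}
X∖A={green,gray,gold,teal}, int(X∖A)={gold}, hence cl(A)={blue,green,gray,teal,red,pink}
∂A: remove int from cl → {green,gray,teal,red}

int(A) = {blue,pink}
cl(A)  = {blue,green,gray,teal,red,pink}
∂A     = {green,gray,teal,red}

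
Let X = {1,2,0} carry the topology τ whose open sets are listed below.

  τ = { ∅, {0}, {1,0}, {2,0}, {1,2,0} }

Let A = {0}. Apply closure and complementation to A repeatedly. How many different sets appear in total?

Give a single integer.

closure: X∖int(X∖A) = X∖∅ = {1,2,0}
Let k=closure and c=complement:
  1. A     = {0}
  2. kA    = {1,2,0}
  3. cA    = {1,2}
  4. ckA   = ∅
— saturated at 4

4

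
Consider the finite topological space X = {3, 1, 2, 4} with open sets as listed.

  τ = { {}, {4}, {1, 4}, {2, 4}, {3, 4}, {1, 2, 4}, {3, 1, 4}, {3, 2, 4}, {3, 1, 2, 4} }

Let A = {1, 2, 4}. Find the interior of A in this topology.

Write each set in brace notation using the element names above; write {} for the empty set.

U open, U⊆A: {}, {4}, {2, 4}, {1, 4}, {1, 2, 4}. int(A) = ⋃ = {1, 2, 4}

{1, 2, 4}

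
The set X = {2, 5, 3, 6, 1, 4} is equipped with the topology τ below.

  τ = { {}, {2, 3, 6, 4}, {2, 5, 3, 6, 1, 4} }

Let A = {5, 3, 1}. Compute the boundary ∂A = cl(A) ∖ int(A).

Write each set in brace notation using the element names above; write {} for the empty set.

{2, 5, 3, 6, 1, 4}

open subsets of A: {}; so int(A) = {}
closure: X∖int(X∖A) = X∖{} = {2, 5, 3, 6, 1, 4}
∂A = {2, 5, 3, 6, 1, 4} minus {} = {2, 5, 3, 6, 1, 4}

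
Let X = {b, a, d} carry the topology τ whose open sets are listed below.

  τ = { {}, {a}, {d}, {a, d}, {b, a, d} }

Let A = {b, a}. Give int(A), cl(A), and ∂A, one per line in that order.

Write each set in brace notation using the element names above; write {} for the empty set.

int(A) = {a}
cl(A)  = {b, a}
∂A     = {b}

opens ⊆ A: {}, {a}; union → int = {a}
complement {d}; its interior {d}; cl(A) = X∖{d} = {b, a}
boundary = {b, a} ∖ {a} = {b}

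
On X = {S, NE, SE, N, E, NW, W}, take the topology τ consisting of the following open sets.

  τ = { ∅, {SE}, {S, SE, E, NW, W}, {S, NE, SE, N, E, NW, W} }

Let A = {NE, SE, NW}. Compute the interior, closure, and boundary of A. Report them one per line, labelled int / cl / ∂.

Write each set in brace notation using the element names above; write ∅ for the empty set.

int(A) = {SE}
cl(A)  = {S, NE, SE, N, E, NW, W}
∂A     = {S, NE, N, E, NW, W}

open subsets of A: ∅, {SE}; so int(A) = {SE}
closure: X∖int(X∖A) = X∖∅ = {S, NE, SE, N, E, NW, W}
∂A = {S, NE, SE, N, E, NW, W} minus {SE} = {S, NE, N, E, NW, W}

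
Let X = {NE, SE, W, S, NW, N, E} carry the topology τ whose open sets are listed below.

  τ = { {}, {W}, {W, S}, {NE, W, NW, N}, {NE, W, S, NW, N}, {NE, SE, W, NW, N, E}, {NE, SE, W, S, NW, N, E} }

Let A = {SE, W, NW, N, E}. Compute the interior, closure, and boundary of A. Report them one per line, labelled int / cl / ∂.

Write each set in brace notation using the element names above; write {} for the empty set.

opens ⊆ A: {}, {W}; union → int = {W}
complement {NE, S}; its interior {}; cl(A) = X∖{} = {NE, SE, W, S, NW, N, E}
boundary = {NE, SE, W, S, NW, N, E} ∖ {W} = {NE, SE, S, NW, N, E}

int(A) = {W}
cl(A)  = {NE, SE, W, S, NW, N, E}
∂A     = {NE, SE, S, NW, N, E}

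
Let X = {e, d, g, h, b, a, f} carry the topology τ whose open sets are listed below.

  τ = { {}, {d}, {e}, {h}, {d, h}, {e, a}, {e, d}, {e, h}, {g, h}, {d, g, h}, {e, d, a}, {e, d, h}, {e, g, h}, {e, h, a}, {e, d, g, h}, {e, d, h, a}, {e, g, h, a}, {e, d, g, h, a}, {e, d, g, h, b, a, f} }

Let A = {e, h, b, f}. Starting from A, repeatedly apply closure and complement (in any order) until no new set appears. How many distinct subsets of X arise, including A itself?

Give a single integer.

cl via duality: int({d, g, a}) = {d}, so X∖{d} = {e, g, h, b, a, f}
Write k for closure, c for complement:
  1. A     = {e, h, b, f}
  2. kA    = {e, g, h, b, a, f}
  3. cA    = {d, g, a}
  4. ckA   = {d}
  5. kcA   = {d, g, b, a, f}
  6. kckA  = {d, b, f}
  7. ckcA  = {e, h}
  8. ckckA = {e, g, h, a}
applying k or c yields no new set

8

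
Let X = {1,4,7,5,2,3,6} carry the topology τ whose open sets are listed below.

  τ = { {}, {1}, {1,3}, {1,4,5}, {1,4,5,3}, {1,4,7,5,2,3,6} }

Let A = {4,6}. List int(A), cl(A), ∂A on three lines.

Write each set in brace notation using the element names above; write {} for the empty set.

int(A) = {}
cl(A)  = {4,7,5,2,6}
∂A     = {4,7,5,2,6}

interior: largest open inside A is {} (from {})
cl via duality: int({1,7,5,2,3}) = {1,3}, so X∖{1,3} = {4,7,5,2,6}
cl∖int = {4,7,5,2,6}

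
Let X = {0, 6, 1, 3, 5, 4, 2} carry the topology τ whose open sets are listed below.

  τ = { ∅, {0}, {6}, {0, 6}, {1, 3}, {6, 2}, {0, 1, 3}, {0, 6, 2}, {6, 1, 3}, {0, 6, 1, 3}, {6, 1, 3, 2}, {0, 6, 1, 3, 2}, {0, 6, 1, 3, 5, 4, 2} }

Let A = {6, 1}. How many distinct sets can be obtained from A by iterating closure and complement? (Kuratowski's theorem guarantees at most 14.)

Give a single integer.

X∖A={0, 3, 5, 4, 2}, int(X∖A)={0}, hence cl(A)={6, 1, 3, 5, 4, 2}
Orbit (k=closure, c=complement):
  1. A     = {6, 1}
  2. kA    = {6, 1, 3, 5, 4, 2}
  3. cA    = {0, 3, 5, 4, 2}
  4. ckA   = {0}
  5. kcA   = {0, 1, 3, 5, 4, 2}
  6. kckA  = {0, 5, 4}
  7. ckcA  = {6}
  8. ckckA = {6, 1, 3, 2}
  9. kckcA = {6, 5, 4, 2}
  10. ckckcA = {0, 1, 3}
  11. kckckcA = {0, 1, 3, 5, 4}
  12. ckckckcA = {6, 2}
(closed under both — stop)

12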